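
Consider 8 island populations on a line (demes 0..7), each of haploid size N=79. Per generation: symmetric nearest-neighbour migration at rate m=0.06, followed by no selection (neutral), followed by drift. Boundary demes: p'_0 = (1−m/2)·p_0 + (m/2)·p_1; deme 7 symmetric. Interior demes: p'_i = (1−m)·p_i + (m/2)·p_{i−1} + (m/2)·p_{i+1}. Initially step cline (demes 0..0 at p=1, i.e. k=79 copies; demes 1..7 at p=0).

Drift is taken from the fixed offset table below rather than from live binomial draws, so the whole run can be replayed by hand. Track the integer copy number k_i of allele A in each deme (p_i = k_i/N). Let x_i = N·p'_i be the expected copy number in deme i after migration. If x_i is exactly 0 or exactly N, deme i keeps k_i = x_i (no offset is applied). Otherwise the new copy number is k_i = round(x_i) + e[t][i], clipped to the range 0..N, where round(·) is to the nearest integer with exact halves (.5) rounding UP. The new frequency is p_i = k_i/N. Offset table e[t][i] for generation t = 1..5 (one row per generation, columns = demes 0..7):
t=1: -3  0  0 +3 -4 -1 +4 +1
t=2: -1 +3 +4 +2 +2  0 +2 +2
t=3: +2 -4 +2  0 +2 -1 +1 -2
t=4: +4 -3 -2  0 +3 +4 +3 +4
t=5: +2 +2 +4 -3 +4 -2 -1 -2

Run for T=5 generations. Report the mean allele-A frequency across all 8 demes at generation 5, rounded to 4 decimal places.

0.1408

t=0: k=[79 0 0 0 0 0 0 0]
t=1: x=[76.6300 2.3700 0.0000 0.0000 0.0000 0.0000 0.0000 0.0000] k=[74 2 0 0 0 0 0 0]
t=2: x=[71.8400 4.1000 0.0600 0.0000 0.0000 0.0000 0.0000 0.0000] k=[71 7 4 0 0 0 0 0]
t=3: x=[69.0800 8.8300 3.9700 0.1200 0.0000 0.0000 0.0000 0.0000] k=[71 5 6 0 0 0 0 0]
t=4: x=[69.0200 7.0100 5.7900 0.1800 0.0000 0.0000 0.0000 0.0000] k=[73 4 4 0 0 0 0 0]
t=5: x=[70.9300 6.0700 3.8800 0.1200 0.0000 0.0000 0.0000 0.0000] k=[73 8 8 0 0 0 0 0]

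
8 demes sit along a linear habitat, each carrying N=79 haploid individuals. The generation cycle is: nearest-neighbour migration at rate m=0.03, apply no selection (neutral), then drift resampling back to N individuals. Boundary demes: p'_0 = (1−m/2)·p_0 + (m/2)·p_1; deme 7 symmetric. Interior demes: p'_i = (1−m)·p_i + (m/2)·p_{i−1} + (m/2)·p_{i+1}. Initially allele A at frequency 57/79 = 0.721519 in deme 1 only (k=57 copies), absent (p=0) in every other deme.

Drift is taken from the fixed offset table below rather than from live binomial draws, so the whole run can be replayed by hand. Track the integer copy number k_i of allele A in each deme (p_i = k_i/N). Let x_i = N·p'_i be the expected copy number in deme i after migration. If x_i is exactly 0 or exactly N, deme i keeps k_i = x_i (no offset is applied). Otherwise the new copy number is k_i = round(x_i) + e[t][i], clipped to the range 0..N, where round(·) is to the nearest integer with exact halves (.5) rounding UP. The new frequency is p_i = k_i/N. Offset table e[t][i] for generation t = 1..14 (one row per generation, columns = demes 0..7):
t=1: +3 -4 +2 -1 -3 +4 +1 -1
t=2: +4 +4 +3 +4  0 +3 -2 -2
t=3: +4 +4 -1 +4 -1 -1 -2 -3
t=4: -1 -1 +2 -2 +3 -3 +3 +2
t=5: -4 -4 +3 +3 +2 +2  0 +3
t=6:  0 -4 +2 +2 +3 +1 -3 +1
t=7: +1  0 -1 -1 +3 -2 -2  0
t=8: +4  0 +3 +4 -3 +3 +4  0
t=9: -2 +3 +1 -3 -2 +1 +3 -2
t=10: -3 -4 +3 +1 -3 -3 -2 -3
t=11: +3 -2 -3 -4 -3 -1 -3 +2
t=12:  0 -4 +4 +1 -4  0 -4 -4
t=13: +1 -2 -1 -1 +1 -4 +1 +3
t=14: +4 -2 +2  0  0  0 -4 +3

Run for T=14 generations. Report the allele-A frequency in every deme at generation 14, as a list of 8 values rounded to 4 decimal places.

[0.2532, 0.3544, 0.3038, 0.1013, 0.0127, 0.0000, 0.0000, 0.0380]

t=0: k=[0 57 0 0 0 0 0 0]
t=1: x=[0.8550 55.2900 0.8550 0.0000 0.0000 0.0000 0.0000 0.0000] k=[4 51 3 0 0 0 0 0]
t=2: x=[4.7050 49.5750 3.6750 0.0450 0.0000 0.0000 0.0000 0.0000] k=[9 54 7 4 0 0 0 0]
t=3: x=[9.6750 52.6200 7.6600 3.9850 0.0600 0.0000 0.0000 0.0000] k=[14 57 7 8 0 0 0 0]
t=4: x=[14.6450 55.6050 7.7650 7.8650 0.1200 0.0000 0.0000 0.0000] k=[14 55 10 6 3 0 0 0]
t=5: x=[14.6150 53.7100 10.6150 6.0150 3.0000 0.0450 0.0000 0.0000] k=[11 50 14 9 5 2 0 0]
t=6: x=[11.5850 48.8750 14.4650 9.0150 5.0150 2.0150 0.0300 0.0000] k=[12 45 16 11 8 3 0 0]
t=7: x=[12.4950 44.0700 16.3600 11.0300 7.9700 3.0300 0.0450 0.0000] k=[13 44 15 10 11 1 0 0]
t=8: x=[13.4650 43.1000 15.3600 10.0900 10.8350 1.1350 0.0150 0.0000] k=[17 43 18 14 8 4 4 0]
t=9: x=[17.3900 42.2350 18.3150 13.9700 8.0300 4.0600 3.9400 0.0600] k=[15 45 19 11 6 5 7 0]
t=10: x=[15.4500 44.1600 19.2700 11.0450 6.0600 5.0450 6.8650 0.1050] k=[12 40 22 12 3 2 5 0]
t=11: x=[12.4200 39.3100 22.1200 12.0150 3.1200 2.0600 4.8800 0.0750] k=[15 37 19 8 0 1 2 2]
t=12: x=[15.3300 36.4000 19.1050 8.0450 0.1350 1.0000 1.9850 2.0000] k=[15 32 23 9 0 1 0 0]
t=13: x=[15.2550 31.6100 22.9250 9.0750 0.1500 0.9700 0.0150 0.0000] k=[16 30 22 8 1 0 1 0]
t=14: x=[16.2100 29.6700 21.9100 8.1050 1.0900 0.0300 0.9700 0.0150] k=[20 28 24 8 1 0 0 3]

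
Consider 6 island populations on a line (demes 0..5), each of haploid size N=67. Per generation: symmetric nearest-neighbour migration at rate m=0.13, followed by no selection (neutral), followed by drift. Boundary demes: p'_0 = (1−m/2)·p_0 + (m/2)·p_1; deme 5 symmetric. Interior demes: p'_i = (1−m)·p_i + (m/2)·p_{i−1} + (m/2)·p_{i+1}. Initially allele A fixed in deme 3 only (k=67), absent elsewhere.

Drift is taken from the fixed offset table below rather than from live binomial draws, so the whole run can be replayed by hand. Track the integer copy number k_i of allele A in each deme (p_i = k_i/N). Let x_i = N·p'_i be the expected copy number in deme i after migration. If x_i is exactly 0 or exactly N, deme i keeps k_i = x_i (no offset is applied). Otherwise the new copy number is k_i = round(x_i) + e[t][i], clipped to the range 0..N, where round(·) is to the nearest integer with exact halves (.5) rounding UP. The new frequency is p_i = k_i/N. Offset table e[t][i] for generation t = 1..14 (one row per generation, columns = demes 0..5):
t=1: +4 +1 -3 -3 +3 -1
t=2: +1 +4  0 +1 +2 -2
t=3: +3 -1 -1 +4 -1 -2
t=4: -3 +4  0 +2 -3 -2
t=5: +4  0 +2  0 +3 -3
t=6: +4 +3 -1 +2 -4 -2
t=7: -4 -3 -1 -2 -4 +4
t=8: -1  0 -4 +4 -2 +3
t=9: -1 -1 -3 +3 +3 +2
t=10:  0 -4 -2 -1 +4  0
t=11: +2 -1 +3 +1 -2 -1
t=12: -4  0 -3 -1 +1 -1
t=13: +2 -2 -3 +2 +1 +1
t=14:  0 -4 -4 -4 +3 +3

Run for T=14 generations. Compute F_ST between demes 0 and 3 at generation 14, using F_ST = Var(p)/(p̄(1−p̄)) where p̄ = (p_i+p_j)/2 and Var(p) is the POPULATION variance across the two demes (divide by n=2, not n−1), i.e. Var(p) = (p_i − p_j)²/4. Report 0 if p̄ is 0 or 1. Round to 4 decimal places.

0.1414

t=0: k=[0 0 0 67 0 0]
t=1: x=[0.0000 0.0000 4.3550 58.2900 4.3550 0.0000] k=[0 0 1 55 7 0]
t=2: x=[0.0000 0.0650 4.4450 48.3700 9.6650 0.4550] k=[0 4 4 49 12 0]
t=3: x=[0.2600 3.7400 6.9250 43.6700 13.6250 0.7800] k=[3 3 6 48 13 0]
t=4: x=[3.0000 3.1950 8.5350 42.9950 14.4300 0.8450] k=[0 7 9 45 11 0]
t=5: x=[0.4550 6.6750 11.2100 40.4500 12.4950 0.7150] k=[4 7 13 40 15 0]
t=6: x=[4.1950 7.1950 14.3650 36.6200 15.6500 0.9750] k=[8 10 13 39 12 0]
t=7: x=[8.1300 10.0650 14.4950 35.5550 12.9750 0.7800] k=[4 7 13 34 9 5]
t=8: x=[4.1950 7.1950 13.9750 31.0100 10.3650 5.2600] k=[3 7 10 35 8 8]
t=9: x=[3.2600 6.9350 11.4300 31.6200 9.7550 8.0000] k=[2 6 8 35 13 10]
t=10: x=[2.2600 5.8700 9.6250 31.8150 14.2350 10.1950] k=[2 2 8 31 18 10]
t=11: x=[2.0000 2.3900 9.1050 28.6600 18.3250 10.5200] k=[4 1 12 30 16 10]
t=12: x=[3.8050 1.9100 12.4550 27.9200 16.5200 10.3900] k=[0 2 9 27 18 9]
t=13: x=[0.1300 2.3250 9.7150 25.2450 18.0000 9.5850] k=[2 0 7 27 19 11]
t=14: x=[1.8700 0.5850 7.8450 25.1800 19.0000 11.5200] k=[2 0 4 21 22 15]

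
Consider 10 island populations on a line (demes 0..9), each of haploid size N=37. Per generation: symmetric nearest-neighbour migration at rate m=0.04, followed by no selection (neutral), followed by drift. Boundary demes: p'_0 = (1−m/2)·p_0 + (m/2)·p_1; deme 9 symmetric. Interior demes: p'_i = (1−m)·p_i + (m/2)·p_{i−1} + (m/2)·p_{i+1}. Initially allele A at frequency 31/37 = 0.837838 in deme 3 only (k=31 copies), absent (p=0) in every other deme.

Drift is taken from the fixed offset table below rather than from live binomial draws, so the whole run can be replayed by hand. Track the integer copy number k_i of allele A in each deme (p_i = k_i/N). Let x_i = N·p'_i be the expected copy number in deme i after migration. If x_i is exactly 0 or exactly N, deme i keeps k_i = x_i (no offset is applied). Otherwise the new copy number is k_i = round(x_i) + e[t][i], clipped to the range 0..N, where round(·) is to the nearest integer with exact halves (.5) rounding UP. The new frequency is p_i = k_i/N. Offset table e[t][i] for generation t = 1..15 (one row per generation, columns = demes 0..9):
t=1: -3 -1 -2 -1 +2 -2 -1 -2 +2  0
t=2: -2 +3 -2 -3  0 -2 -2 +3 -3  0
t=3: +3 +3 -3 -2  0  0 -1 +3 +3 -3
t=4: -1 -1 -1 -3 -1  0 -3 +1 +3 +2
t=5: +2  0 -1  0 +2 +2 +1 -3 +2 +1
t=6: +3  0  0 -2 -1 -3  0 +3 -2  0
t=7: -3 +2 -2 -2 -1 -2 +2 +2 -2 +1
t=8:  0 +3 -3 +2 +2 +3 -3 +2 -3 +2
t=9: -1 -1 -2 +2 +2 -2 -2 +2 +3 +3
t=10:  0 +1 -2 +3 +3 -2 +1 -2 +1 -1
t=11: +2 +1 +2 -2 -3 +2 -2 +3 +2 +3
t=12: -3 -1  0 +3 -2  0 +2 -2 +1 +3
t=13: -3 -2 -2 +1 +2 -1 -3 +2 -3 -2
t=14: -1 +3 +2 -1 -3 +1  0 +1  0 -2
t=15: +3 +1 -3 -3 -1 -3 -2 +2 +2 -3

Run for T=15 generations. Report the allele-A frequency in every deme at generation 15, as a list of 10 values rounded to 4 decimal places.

t=0: k=[0 0 0 31 0 0 0 0 0 0]
t=1: x=[0.0000 0.0000 0.6200 29.7600 0.6200 0.0000 0.0000 0.0000 0.0000 0.0000] k=[0 0 0 29 3 0 0 0 0 0]
t=2: x=[0.0000 0.0000 0.5800 27.9000 3.4600 0.0600 0.0000 0.0000 0.0000 0.0000] k=[0 0 0 25 3 0 0 0 0 0]
t=3: x=[0.0000 0.0000 0.5000 24.0600 3.3800 0.0600 0.0000 0.0000 0.0000 0.0000] k=[0 0 0 22 3 0 0 0 0 0]
t=4: x=[0.0000 0.0000 0.4400 21.1800 3.3200 0.0600 0.0000 0.0000 0.0000 0.0000] k=[0 0 0 18 2 0 0 0 0 0]
t=5: x=[0.0000 0.0000 0.3600 17.3200 2.2800 0.0400 0.0000 0.0000 0.0000 0.0000] k=[0 0 0 17 4 2 0 0 0 0]
t=6: x=[0.0000 0.0000 0.3400 16.4000 4.2200 2.0000 0.0400 0.0000 0.0000 0.0000] k=[0 0 0 14 3 0 0 0 0 0]
t=7: x=[0.0000 0.0000 0.2800 13.5000 3.1600 0.0600 0.0000 0.0000 0.0000 0.0000] k=[0 0 0 12 2 0 0 0 0 0]
t=8: x=[0.0000 0.0000 0.2400 11.5600 2.1600 0.0400 0.0000 0.0000 0.0000 0.0000] k=[0 0 0 14 4 3 0 0 0 0]
t=9: x=[0.0000 0.0000 0.2800 13.5200 4.1800 2.9600 0.0600 0.0000 0.0000 0.0000] k=[0 0 0 16 6 1 0 0 0 0]
t=10: x=[0.0000 0.0000 0.3200 15.4800 6.1000 1.0800 0.0200 0.0000 0.0000 0.0000] k=[0 0 0 18 9 0 1 0 0 0]
t=11: x=[0.0000 0.0000 0.3600 17.4600 9.0000 0.2000 0.9600 0.0200 0.0000 0.0000] k=[0 0 2 15 6 2 0 3 0 0]
t=12: x=[0.0000 0.0400 2.2200 14.5600 6.1000 2.0400 0.1000 2.8800 0.0600 0.0000] k=[0 0 2 18 4 2 2 1 1 0]
t=13: x=[0.0000 0.0400 2.2800 17.4000 4.2400 2.0400 1.9800 1.0200 0.9800 0.0200] k=[0 0 0 18 6 1 0 3 0 0]
t=14: x=[0.0000 0.0000 0.3600 17.4000 6.1400 1.0800 0.0800 2.8800 0.0600 0.0000] k=[0 0 2 16 3 2 0 4 0 0]
t=15: x=[0.0000 0.0400 2.2400 15.4600 3.2400 1.9800 0.1200 3.8400 0.0800 0.0000] k=[0 1 0 12 2 0 0 6 2 0]

[0.0000, 0.0270, 0.0000, 0.3243, 0.0541, 0.0000, 0.0000, 0.1622, 0.0541, 0.0000]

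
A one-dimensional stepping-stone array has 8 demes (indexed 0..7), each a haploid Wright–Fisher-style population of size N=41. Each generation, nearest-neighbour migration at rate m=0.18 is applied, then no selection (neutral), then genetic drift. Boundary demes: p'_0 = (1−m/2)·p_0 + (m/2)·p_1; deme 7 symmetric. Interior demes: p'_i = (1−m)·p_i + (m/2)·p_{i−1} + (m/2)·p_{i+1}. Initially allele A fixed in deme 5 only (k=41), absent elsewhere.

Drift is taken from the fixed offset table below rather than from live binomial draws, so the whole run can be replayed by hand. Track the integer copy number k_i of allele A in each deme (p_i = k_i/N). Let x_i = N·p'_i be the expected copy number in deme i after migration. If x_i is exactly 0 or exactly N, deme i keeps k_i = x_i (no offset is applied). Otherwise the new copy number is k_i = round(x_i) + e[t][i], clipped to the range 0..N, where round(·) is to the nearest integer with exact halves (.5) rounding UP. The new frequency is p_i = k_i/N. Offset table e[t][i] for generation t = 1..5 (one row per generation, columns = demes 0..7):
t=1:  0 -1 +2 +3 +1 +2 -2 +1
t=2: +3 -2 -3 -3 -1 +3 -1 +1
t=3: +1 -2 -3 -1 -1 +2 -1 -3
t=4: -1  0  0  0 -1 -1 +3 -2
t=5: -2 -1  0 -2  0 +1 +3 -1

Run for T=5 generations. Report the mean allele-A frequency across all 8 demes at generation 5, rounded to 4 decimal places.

0.1341

t=0: k=[0 0 0 0 0 41 0 0]
t=1: x=[0.0000 0.0000 0.0000 0.0000 3.6900 33.6200 3.6900 0.0000] k=[0 0 0 0 5 36 2 0]
t=2: x=[0.0000 0.0000 0.0000 0.4500 7.3400 30.1500 4.8800 0.1800] k=[0 0 0 0 6 33 4 1]
t=3: x=[0.0000 0.0000 0.0000 0.5400 7.8900 27.9600 6.3400 1.2700] k=[0 0 0 0 7 30 5 0]
t=4: x=[0.0000 0.0000 0.0000 0.6300 8.4400 25.6800 6.8000 0.4500] k=[0 0 0 1 7 25 10 0]
t=5: x=[0.0000 0.0000 0.0900 1.4500 8.0800 22.0300 10.4500 0.9000] k=[0 0 0 0 8 23 13 0]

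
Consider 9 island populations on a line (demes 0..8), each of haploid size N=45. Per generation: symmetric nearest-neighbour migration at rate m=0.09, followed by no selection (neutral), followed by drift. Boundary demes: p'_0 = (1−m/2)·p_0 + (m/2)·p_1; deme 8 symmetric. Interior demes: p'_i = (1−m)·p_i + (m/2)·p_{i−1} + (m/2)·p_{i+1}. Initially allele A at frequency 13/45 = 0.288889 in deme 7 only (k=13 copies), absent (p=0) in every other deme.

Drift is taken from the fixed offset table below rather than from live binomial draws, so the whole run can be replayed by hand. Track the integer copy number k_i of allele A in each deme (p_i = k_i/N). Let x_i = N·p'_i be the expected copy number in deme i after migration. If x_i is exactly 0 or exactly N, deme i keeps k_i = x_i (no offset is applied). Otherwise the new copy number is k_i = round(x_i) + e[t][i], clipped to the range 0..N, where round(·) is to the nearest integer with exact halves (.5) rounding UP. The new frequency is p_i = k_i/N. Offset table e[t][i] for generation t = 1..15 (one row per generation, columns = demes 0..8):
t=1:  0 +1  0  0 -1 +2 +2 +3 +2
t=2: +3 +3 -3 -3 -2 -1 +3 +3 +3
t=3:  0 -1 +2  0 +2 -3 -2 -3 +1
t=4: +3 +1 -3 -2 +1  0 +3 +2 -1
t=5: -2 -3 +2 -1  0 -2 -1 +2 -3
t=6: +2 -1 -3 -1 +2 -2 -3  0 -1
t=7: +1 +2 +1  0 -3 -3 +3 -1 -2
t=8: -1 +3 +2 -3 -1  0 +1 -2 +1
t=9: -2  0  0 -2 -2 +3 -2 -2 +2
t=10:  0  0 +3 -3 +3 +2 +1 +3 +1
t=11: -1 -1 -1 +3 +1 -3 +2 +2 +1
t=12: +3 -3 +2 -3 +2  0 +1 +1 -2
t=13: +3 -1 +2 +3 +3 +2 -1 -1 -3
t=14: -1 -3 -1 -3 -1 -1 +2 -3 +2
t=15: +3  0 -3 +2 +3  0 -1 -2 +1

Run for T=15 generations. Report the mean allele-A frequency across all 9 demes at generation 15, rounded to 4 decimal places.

0.0840

t=0: k=[0 0 0 0 0 0 0 13 0]
t=1: x=[0.0000 0.0000 0.0000 0.0000 0.0000 0.0000 0.5850 11.8300 0.5850] k=[0 0 0 0 0 0 3 15 3]
t=2: x=[0.0000 0.0000 0.0000 0.0000 0.0000 0.1350 3.4050 13.9200 3.5400] k=[0 0 0 0 0 0 6 17 7]
t=3: x=[0.0000 0.0000 0.0000 0.0000 0.0000 0.2700 6.2250 16.0550 7.4500] k=[0 0 0 0 0 0 4 13 8]
t=4: x=[0.0000 0.0000 0.0000 0.0000 0.0000 0.1800 4.2250 12.3700 8.2250] k=[0 0 0 0 0 0 7 14 7]
t=5: x=[0.0000 0.0000 0.0000 0.0000 0.0000 0.3150 7.0000 13.3700 7.3150] k=[0 0 0 0 0 0 6 15 4]
t=6: x=[0.0000 0.0000 0.0000 0.0000 0.0000 0.2700 6.1350 14.1000 4.4950] k=[0 0 0 0 0 0 3 14 3]
t=7: x=[0.0000 0.0000 0.0000 0.0000 0.0000 0.1350 3.3600 13.0100 3.4950] k=[0 0 0 0 0 0 6 12 1]
t=8: x=[0.0000 0.0000 0.0000 0.0000 0.0000 0.2700 6.0000 11.2350 1.4950] k=[0 0 0 0 0 0 7 9 2]
t=9: x=[0.0000 0.0000 0.0000 0.0000 0.0000 0.3150 6.7750 8.5950 2.3150] k=[0 0 0 0 0 3 5 7 4]
t=10: x=[0.0000 0.0000 0.0000 0.0000 0.1350 2.9550 5.0000 6.7750 4.1350] k=[0 0 0 0 3 5 6 10 5]
t=11: x=[0.0000 0.0000 0.0000 0.1350 2.9550 4.9550 6.1350 9.5950 5.2250] k=[0 0 0 3 4 2 8 12 6]
t=12: x=[0.0000 0.0000 0.1350 2.9100 3.8650 2.3600 7.9100 11.5500 6.2700] k=[0 0 2 0 6 2 9 13 4]
t=13: x=[0.0000 0.0900 1.8200 0.3600 5.5500 2.4950 8.8650 12.4150 4.4050] k=[0 0 4 3 9 4 8 11 1]
t=14: x=[0.0000 0.1800 3.7750 3.3150 8.5050 4.4050 7.9550 10.4150 1.4500] k=[0 0 3 0 8 3 10 7 3]
t=15: x=[0.0000 0.1350 2.7300 0.4950 7.4150 3.5400 9.5500 6.9550 3.1800] k=[0 0 0 2 10 4 9 5 4]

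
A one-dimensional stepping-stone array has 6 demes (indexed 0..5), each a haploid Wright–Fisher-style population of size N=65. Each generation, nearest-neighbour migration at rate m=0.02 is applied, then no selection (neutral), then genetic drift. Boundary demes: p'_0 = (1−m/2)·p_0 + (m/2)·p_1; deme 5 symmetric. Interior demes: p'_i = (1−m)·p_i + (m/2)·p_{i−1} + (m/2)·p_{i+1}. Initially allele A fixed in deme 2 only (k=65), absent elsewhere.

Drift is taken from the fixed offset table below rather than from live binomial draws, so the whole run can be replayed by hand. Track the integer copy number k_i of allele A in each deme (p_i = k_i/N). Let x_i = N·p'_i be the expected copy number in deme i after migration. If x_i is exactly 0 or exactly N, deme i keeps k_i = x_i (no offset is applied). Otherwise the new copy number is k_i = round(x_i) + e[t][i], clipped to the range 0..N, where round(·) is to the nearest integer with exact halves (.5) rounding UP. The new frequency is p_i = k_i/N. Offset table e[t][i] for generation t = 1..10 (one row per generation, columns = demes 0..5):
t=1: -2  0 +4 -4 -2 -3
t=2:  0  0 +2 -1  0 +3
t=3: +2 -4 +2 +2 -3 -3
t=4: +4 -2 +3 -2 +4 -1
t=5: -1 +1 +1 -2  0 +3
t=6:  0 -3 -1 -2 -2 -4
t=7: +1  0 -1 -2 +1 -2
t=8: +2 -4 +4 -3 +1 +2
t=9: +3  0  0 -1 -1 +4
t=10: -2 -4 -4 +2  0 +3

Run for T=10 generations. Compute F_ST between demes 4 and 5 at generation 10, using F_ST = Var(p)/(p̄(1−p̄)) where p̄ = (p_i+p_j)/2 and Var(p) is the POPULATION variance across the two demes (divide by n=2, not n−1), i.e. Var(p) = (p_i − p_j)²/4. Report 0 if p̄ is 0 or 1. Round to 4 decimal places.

t=0: k=[0 0 65 0 0 0]
t=1: x=[0.0000 0.6500 63.7000 0.6500 0.0000 0.0000] k=[0 1 65 0 0 0]
t=2: x=[0.0100 1.6300 63.7100 0.6500 0.0000 0.0000] k=[0 2 65 0 0 0]
t=3: x=[0.0200 2.6100 63.7200 0.6500 0.0000 0.0000] k=[2 0 65 3 0 0]
t=4: x=[1.9800 0.6700 63.7300 3.5900 0.0300 0.0000] k=[6 0 65 2 4 0]
t=5: x=[5.9400 0.7100 63.7200 2.6500 3.9400 0.0400] k=[5 2 65 1 4 3]
t=6: x=[4.9700 2.6600 63.7300 1.6700 3.9600 3.0100] k=[5 0 63 0 2 0]
t=7: x=[4.9500 0.6800 61.7400 0.6500 1.9600 0.0200] k=[6 1 61 0 3 0]
t=8: x=[5.9500 1.6500 59.7900 0.6400 2.9400 0.0300] k=[8 0 64 0 4 2]
t=9: x=[7.9200 0.7200 62.7200 0.6800 3.9400 2.0200] k=[11 1 63 0 3 6]
t=10: x=[10.9000 1.7200 61.7500 0.6600 3.0000 5.9700] k=[9 0 58 3 3 9]

0.0254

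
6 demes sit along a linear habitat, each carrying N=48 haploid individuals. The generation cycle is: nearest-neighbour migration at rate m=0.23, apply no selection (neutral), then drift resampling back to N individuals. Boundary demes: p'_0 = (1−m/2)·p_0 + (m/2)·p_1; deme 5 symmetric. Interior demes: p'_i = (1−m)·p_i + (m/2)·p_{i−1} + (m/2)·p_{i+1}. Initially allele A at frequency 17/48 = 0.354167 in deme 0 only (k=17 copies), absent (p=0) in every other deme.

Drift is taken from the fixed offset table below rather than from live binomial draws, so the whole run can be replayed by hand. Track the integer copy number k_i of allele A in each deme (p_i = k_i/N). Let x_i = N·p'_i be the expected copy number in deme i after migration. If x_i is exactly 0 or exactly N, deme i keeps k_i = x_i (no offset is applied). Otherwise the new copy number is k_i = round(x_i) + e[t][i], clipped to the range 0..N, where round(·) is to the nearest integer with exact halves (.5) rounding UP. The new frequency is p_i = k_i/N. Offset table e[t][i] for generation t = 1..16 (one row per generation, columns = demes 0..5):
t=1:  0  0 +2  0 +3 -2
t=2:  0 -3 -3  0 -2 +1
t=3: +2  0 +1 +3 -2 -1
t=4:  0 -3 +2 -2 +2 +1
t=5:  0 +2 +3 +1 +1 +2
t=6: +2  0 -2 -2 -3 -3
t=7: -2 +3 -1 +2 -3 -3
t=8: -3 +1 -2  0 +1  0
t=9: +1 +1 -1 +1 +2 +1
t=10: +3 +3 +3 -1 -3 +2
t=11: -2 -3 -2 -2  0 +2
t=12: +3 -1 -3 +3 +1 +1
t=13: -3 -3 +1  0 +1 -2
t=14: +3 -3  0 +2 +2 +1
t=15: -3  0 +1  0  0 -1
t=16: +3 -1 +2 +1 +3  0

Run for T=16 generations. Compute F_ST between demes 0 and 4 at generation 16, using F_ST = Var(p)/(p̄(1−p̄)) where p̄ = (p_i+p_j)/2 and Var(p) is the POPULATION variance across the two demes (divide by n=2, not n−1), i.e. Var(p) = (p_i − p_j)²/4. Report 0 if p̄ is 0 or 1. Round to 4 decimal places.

t=0: k=[17 0 0 0 0 0]
t=1: x=[15.0450 1.9550 0.0000 0.0000 0.0000 0.0000] k=[15 2 0 0 0 0]
t=2: x=[13.5050 3.2650 0.2300 0.0000 0.0000 0.0000] k=[14 0 0 0 0 0]
t=3: x=[12.3900 1.6100 0.0000 0.0000 0.0000 0.0000] k=[14 2 0 0 0 0]
t=4: x=[12.6200 3.1500 0.2300 0.0000 0.0000 0.0000] k=[13 0 2 0 0 0]
t=5: x=[11.5050 1.7250 1.5400 0.2300 0.0000 0.0000] k=[12 4 5 1 0 0]
t=6: x=[11.0800 5.0350 4.4250 1.3450 0.1150 0.0000] k=[13 5 2 0 0 0]
t=7: x=[12.0800 5.5750 2.1150 0.2300 0.0000 0.0000] k=[10 9 1 2 0 0]
t=8: x=[9.8850 8.1950 2.0350 1.6550 0.2300 0.0000] k=[7 9 0 2 1 0]
t=9: x=[7.2300 7.7350 1.2650 1.6550 1.0000 0.1150] k=[8 9 0 3 3 1]
t=10: x=[8.1150 7.8500 1.3800 2.6550 2.7700 1.2300] k=[11 11 4 2 0 3]
t=11: x=[11.0000 10.1950 4.5750 2.0000 0.5750 2.6550] k=[9 7 3 0 1 5]
t=12: x=[8.7700 6.7700 3.1150 0.4600 1.3450 4.5400] k=[12 6 0 3 2 6]
t=13: x=[11.3100 6.0000 1.0350 2.5400 2.5750 5.5400] k=[8 3 2 3 4 4]
t=14: x=[7.4250 3.4600 2.2300 3.0000 3.8850 4.0000] k=[10 0 2 5 6 5]
t=15: x=[8.8500 1.3800 2.1150 4.7700 5.7700 5.1150] k=[6 1 3 5 6 4]
t=16: x=[5.4250 1.8050 3.0000 4.8850 5.6550 4.2300] k=[8 1 5 6 9 4]

0.0007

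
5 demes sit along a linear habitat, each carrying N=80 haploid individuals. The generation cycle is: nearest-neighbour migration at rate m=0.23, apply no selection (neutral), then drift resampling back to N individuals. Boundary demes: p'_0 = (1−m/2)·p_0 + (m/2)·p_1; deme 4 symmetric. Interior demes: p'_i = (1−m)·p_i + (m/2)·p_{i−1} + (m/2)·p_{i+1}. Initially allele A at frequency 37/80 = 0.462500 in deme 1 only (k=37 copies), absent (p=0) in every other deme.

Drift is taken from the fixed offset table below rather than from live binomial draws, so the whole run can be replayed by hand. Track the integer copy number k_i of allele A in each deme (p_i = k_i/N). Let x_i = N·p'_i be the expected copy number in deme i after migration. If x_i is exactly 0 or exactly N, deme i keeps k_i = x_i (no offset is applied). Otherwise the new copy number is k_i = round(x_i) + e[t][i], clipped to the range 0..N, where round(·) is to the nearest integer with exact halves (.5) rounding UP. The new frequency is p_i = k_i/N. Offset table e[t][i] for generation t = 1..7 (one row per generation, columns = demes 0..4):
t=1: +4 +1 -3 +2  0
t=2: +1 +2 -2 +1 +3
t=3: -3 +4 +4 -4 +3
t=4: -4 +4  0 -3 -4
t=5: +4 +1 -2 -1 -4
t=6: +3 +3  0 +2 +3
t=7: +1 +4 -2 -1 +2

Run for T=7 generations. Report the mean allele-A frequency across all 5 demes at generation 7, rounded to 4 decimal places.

0.1425

t=0: k=[0 37 0 0 0]
t=1: x=[4.2550 28.4900 4.2550 0.0000 0.0000] k=[8 29 1 0 0]
t=2: x=[10.4150 23.3650 4.1050 0.1150 0.0000] k=[11 25 2 1 0]
t=3: x=[12.6100 20.7450 4.5300 1.0000 0.1150] k=[10 25 9 0 3]
t=4: x=[11.7250 21.4350 9.8050 1.3800 2.6550] k=[8 25 10 0 0]
t=5: x=[9.9550 21.3200 10.5750 1.1500 0.0000] k=[14 22 9 0 0]
t=6: x=[14.9200 19.5850 9.4600 1.0350 0.0000] k=[18 23 9 3 0]
t=7: x=[18.5750 20.8150 9.9200 3.3450 0.3450] k=[20 25 8 2 2]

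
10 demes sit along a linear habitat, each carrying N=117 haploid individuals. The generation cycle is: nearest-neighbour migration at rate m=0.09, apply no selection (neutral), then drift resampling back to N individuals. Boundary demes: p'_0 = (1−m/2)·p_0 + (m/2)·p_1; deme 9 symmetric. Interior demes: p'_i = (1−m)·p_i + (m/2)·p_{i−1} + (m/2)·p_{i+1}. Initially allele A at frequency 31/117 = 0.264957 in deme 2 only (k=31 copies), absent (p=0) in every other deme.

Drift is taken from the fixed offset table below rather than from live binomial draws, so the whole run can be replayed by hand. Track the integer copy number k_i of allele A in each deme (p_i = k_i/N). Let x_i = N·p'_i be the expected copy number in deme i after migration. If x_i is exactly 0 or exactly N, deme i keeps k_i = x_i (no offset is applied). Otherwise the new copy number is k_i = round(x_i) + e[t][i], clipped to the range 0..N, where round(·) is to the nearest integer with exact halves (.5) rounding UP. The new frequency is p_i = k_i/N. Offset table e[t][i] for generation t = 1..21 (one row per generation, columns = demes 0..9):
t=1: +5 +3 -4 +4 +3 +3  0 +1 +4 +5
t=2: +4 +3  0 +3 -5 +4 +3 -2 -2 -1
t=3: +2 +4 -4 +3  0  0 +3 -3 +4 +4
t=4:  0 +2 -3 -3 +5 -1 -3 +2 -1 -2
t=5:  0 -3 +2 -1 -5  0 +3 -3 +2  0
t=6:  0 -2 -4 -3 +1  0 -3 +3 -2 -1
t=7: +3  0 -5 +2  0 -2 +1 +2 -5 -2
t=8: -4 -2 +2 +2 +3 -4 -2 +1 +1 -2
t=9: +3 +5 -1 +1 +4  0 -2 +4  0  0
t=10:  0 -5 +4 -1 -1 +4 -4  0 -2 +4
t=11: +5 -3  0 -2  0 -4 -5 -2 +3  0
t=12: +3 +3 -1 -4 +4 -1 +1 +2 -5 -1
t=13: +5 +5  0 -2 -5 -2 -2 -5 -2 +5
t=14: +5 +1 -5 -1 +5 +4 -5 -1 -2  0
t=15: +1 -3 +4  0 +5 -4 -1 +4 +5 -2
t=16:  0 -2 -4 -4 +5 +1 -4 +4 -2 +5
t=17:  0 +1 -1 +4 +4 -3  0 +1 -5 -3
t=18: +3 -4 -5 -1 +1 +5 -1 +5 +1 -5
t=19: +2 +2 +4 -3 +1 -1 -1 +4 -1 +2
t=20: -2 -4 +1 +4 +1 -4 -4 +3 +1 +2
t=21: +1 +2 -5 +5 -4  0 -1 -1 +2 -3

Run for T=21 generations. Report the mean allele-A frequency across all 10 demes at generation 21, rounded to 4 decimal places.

t=0: k=[0 0 31 0 0 0 0 0 0 0]
t=1: x=[0.0000 1.3950 28.2100 1.3950 0.0000 0.0000 0.0000 0.0000 0.0000 0.0000] k=[0 4 24 5 0 0 0 0 0 0]
t=2: x=[0.1800 4.7200 22.2450 5.6300 0.2250 0.0000 0.0000 0.0000 0.0000 0.0000] k=[4 8 22 9 0 0 0 0 0 0]
t=3: x=[4.1800 8.4500 20.7850 9.1800 0.4050 0.0000 0.0000 0.0000 0.0000 0.0000] k=[6 12 17 12 0 0 0 0 0 0]
t=4: x=[6.2700 11.9550 16.5500 11.6850 0.5400 0.0000 0.0000 0.0000 0.0000 0.0000] k=[6 14 14 9 6 0 0 0 0 0]
t=5: x=[6.3600 13.6400 13.7750 9.0900 5.8650 0.2700 0.0000 0.0000 0.0000 0.0000] k=[6 11 16 8 1 0 0 0 0 0]
t=6: x=[6.2250 11.0000 15.4150 8.0450 1.2700 0.0450 0.0000 0.0000 0.0000 0.0000] k=[6 9 11 5 2 0 0 0 0 0]
t=7: x=[6.1350 8.9550 10.6400 5.1350 2.0450 0.0900 0.0000 0.0000 0.0000 0.0000] k=[9 9 6 7 2 0 0 0 0 0]
t=8: x=[9.0000 8.8650 6.1800 6.7300 2.1350 0.0900 0.0000 0.0000 0.0000 0.0000] k=[5 7 8 9 5 0 0 0 0 0]
t=9: x=[5.0900 6.9550 8.0000 8.7750 4.9550 0.2250 0.0000 0.0000 0.0000 0.0000] k=[8 12 7 10 9 0 0 0 0 0]
t=10: x=[8.1800 11.5950 7.3600 9.8200 8.6400 0.4050 0.0000 0.0000 0.0000 0.0000] k=[8 7 11 9 8 4 0 0 0 0]
t=11: x=[7.9550 7.2250 10.7300 9.0450 7.8650 4.0000 0.1800 0.0000 0.0000 0.0000] k=[13 4 11 7 8 0 0 0 0 0]
t=12: x=[12.5950 4.7200 10.5050 7.2250 7.5950 0.3600 0.0000 0.0000 0.0000 0.0000] k=[16 8 10 3 12 0 0 0 0 0]
t=13: x=[15.6400 8.4500 9.5950 3.7200 11.0550 0.5400 0.0000 0.0000 0.0000 0.0000] k=[21 13 10 2 6 0 0 0 0 0]
t=14: x=[20.6400 13.2250 9.7750 2.5400 5.5500 0.2700 0.0000 0.0000 0.0000 0.0000] k=[26 14 5 2 11 4 0 0 0 0]
t=15: x=[25.4600 14.1350 5.2700 2.5400 10.2800 4.1350 0.1800 0.0000 0.0000 0.0000] k=[26 11 9 3 15 0 0 0 0 0]
t=16: x=[25.3250 11.5850 8.8200 3.8100 13.7850 0.6750 0.0000 0.0000 0.0000 0.0000] k=[25 10 5 0 19 2 0 0 0 0]
t=17: x=[24.3250 10.4500 5.0000 1.0800 17.3800 2.6750 0.0900 0.0000 0.0000 0.0000] k=[24 11 4 5 21 0 0 0 0 0]
t=18: x=[23.4150 11.2700 4.3600 5.6750 19.3350 0.9450 0.0000 0.0000 0.0000 0.0000] k=[26 7 0 5 20 6 0 0 0 0]
t=19: x=[25.1450 7.5400 0.5400 5.4500 18.6950 6.3600 0.2700 0.0000 0.0000 0.0000] k=[27 10 5 2 20 5 0 0 0 0]
t=20: x=[26.2350 10.5400 5.0900 2.9450 18.5150 5.4500 0.2250 0.0000 0.0000 0.0000] k=[24 7 6 7 20 1 0 0 0 0]
t=21: x=[23.2350 7.7200 6.0900 7.5400 18.5600 1.8100 0.0450 0.0000 0.0000 0.0000] k=[24 10 1 13 15 2 0 0 0 0]

0.0556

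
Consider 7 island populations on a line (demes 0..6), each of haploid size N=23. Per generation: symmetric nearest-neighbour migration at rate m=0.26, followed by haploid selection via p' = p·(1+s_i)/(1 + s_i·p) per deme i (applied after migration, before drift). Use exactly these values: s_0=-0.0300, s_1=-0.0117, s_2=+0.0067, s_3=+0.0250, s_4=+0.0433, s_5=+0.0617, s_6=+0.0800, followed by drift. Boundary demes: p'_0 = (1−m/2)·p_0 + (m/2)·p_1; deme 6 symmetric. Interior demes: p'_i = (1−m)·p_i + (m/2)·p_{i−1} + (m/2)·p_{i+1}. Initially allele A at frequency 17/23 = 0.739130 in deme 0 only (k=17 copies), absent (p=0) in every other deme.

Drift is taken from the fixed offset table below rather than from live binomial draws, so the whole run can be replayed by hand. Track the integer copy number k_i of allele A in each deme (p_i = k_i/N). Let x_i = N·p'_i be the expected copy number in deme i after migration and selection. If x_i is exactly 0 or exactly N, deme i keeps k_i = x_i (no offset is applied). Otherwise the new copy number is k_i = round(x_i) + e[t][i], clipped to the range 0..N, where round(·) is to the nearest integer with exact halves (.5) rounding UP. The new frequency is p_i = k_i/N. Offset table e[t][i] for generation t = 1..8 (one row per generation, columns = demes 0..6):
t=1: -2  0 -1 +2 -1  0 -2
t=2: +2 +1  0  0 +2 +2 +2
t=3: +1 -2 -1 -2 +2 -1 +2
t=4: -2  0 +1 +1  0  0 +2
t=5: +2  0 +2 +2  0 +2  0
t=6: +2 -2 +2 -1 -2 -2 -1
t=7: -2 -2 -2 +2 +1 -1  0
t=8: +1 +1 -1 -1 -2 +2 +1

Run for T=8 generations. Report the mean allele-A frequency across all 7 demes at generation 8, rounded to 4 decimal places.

t=0: k=[17 0 0 0 0 0 0]
t=1: x=[14.6285 2.1866 0.0000 0.0000 0.0000 0.0000 0.0000] k=[13 2 0 0 0 0 0]
t=2: x=[11.3949 3.1380 0.2617 0.0000 0.0000 0.0000 0.0000] k=[13 4 0 0 0 0 0]
t=3: x=[11.6549 4.6065 0.5234 0.0000 0.0000 0.0000 0.0000] k=[13 3 0 0 0 0 0]
t=4: x=[11.5249 3.8720 0.3926 0.0000 0.0000 0.0000 0.0000] k=[10 4 1 0 0 0 0]
t=5: x=[9.0523 4.3483 1.2680 0.1332 0.0000 0.0000 0.0000] k=[11 4 3 2 0 0 0]
t=6: x=[9.9178 4.7356 3.0175 1.9129 0.2711 0.0000 0.0000] k=[12 3 5 1 0 0 0]
t=7: x=[10.6556 4.3881 4.2431 1.4226 0.1356 0.0000 0.0000] k=[9 2 2 3 1 0 0]
t=8: x=[7.9310 2.8802 2.1429 2.6677 1.1764 0.1380 0.0000] k=[9 4 1 2 0 2 0]

0.1118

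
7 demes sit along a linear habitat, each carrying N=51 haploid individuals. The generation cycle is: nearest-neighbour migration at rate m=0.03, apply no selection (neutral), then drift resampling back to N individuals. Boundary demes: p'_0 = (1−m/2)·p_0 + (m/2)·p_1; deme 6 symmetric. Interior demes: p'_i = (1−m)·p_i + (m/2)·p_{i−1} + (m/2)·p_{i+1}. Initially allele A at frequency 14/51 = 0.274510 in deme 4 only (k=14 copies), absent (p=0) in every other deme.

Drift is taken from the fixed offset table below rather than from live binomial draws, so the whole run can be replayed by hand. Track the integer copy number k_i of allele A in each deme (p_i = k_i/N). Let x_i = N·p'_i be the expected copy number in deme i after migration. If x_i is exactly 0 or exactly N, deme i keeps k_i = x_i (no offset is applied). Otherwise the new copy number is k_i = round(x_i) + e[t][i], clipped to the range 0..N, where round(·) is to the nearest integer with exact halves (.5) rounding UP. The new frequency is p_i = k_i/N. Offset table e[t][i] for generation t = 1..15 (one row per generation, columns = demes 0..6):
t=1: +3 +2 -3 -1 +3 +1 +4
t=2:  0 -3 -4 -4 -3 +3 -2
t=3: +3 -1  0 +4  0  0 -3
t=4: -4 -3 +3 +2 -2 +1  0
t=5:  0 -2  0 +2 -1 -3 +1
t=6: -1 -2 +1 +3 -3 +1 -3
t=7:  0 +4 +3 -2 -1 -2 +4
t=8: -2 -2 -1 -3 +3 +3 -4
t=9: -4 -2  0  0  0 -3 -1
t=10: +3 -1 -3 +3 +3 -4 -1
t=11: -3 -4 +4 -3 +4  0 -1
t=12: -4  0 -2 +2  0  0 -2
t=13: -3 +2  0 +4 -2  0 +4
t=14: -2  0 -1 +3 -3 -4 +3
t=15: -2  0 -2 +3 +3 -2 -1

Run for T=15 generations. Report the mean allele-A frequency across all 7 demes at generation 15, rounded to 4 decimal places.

0.1036

t=0: k=[0 0 0 0 14 0 0]
t=1: x=[0.0000 0.0000 0.0000 0.2100 13.5800 0.2100 0.0000] k=[0 0 0 0 17 1 0]
t=2: x=[0.0000 0.0000 0.0000 0.2550 16.5050 1.2250 0.0150] k=[0 0 0 0 14 4 0]
t=3: x=[0.0000 0.0000 0.0000 0.2100 13.6400 4.0900 0.0600] k=[0 0 0 4 14 4 0]
t=4: x=[0.0000 0.0000 0.0600 4.0900 13.7000 4.0900 0.0600] k=[0 0 3 6 12 5 0]
t=5: x=[0.0000 0.0450 3.0000 6.0450 11.8050 5.0300 0.0750] k=[0 0 3 8 11 2 1]
t=6: x=[0.0000 0.0450 3.0300 7.9700 10.8200 2.1200 1.0150] k=[0 0 4 11 8 3 0]
t=7: x=[0.0000 0.0600 4.0450 10.8500 7.9700 3.0300 0.0450] k=[0 4 7 9 7 1 4]
t=8: x=[0.0600 3.9850 6.9850 8.9400 6.9400 1.1350 3.9550] k=[0 2 6 6 10 4 0]
t=9: x=[0.0300 2.0300 5.9400 6.0600 9.8500 4.0300 0.0600] k=[0 0 6 6 10 1 0]
t=10: x=[0.0000 0.0900 5.9100 6.0600 9.8050 1.1200 0.0150] k=[0 0 3 9 13 0 0]
t=11: x=[0.0000 0.0450 3.0450 8.9700 12.7450 0.1950 0.0000] k=[0 0 7 6 17 0 0]
t=12: x=[0.0000 0.1050 6.8800 6.1800 16.5800 0.2550 0.0000] k=[0 0 5 8 17 0 0]
t=13: x=[0.0000 0.0750 4.9700 8.0900 16.6100 0.2550 0.0000] k=[0 2 5 12 15 0 0]
t=14: x=[0.0300 2.0150 5.0600 11.9400 14.7300 0.2250 0.0000] k=[0 2 4 15 12 0 0]
t=15: x=[0.0300 2.0000 4.1350 14.7900 11.8650 0.1800 0.0000] k=[0 2 2 18 15 0 0]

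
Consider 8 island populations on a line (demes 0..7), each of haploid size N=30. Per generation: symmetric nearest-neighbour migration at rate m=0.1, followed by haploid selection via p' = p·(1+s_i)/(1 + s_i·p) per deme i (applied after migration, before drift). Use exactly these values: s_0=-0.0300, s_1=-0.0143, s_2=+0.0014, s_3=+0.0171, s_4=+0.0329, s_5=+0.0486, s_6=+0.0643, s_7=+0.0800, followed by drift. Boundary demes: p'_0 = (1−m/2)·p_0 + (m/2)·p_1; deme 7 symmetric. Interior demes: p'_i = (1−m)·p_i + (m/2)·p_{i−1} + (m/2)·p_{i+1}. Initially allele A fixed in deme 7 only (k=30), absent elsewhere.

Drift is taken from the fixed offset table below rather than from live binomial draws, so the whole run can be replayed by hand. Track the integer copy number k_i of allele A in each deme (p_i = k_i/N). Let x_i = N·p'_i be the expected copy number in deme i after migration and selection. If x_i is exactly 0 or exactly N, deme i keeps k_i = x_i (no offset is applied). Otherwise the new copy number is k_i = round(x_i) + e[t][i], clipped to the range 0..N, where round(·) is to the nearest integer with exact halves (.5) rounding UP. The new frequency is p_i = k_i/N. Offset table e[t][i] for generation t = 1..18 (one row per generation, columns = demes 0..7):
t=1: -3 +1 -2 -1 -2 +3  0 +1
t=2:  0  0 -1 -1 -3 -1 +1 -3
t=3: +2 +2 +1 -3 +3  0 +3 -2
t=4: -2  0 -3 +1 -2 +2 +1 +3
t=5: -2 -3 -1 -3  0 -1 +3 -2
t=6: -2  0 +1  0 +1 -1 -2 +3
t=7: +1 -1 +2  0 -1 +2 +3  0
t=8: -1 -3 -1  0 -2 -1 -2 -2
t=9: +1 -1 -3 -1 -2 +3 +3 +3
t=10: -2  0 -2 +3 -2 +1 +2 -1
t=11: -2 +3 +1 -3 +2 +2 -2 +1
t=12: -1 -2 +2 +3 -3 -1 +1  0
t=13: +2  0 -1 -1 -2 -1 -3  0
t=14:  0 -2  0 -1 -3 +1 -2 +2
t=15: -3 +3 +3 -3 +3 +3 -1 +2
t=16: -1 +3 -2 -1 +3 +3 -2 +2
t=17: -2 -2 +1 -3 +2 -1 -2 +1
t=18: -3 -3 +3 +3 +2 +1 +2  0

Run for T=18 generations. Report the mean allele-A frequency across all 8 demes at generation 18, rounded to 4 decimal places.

t=0: k=[0 0 0 0 0 0 0 30]
t=1: x=[0.0000 0.0000 0.0000 0.0000 0.0000 0.0000 1.5913 28.6059] k=[0 0 0 0 0 0 2 30]
t=2: x=[0.0000 0.0000 0.0000 0.0000 0.0000 0.1048 3.4875 28.6992] k=[0 0 0 0 0 0 4 26]
t=3: x=[0.0000 0.0000 0.0000 0.0000 0.0000 0.2097 5.1609 25.2176] k=[0 0 0 0 0 0 8 23]
t=4: x=[0.0000 0.0000 0.0000 0.0000 0.0000 0.4192 8.7307 22.6841] k=[0 0 0 0 0 2 10 26]
t=5: x=[0.0000 0.0000 0.0000 0.0000 0.1033 2.4028 10.8274 25.5022] k=[0 0 0 0 0 1 14 24]
t=6: x=[0.0000 0.0000 0.0000 0.0000 0.0516 1.6734 14.3156 23.8833] k=[0 0 0 0 1 1 12 27]
t=7: x=[0.0000 0.0000 0.0000 0.0509 0.9802 1.6213 12.6536 26.4953] k=[0 0 0 0 0 4 16 26]
t=8: x=[0.0000 0.0000 0.0000 0.0000 0.2065 4.5812 16.3647 25.7865] k=[0 0 0 0 0 4 14 24]
t=9: x=[0.0000 0.0000 0.0000 0.0000 0.2065 4.4778 14.4661 23.8833] k=[0 0 0 0 0 7 17 27]
t=10: x=[0.0000 0.0000 0.0000 0.0000 0.3614 7.4116 17.4570 26.7310] k=[0 0 0 0 0 8 19 26]
t=11: x=[0.0000 0.0000 0.0000 0.0000 0.4130 8.4347 19.2338 25.9285] k=[0 0 0 0 2 10 17 27]
t=12: x=[0.0000 0.0000 0.0000 0.1017 2.3697 10.2681 17.6056 26.7310] k=[0 0 0 3 0 9 19 27]
t=13: x=[0.0000 0.0000 0.1502 2.7420 0.6193 9.3527 19.3321 26.8252] k=[0 0 0 2 0 8 16 27]
t=14: x=[0.0000 0.0000 0.1001 1.8289 0.5162 8.2815 16.6134 26.6839] k=[0 0 0 1 0 9 15 29]
t=15: x=[0.0000 0.0000 0.0501 0.9149 0.5162 9.1489 15.8665 28.4193] k=[0 0 3 0 4 12 15 30]
t=16: x=[0.0000 0.1479 2.7034 0.3559 4.3183 12.0909 16.0659 29.3043] k=[0 3 1 0 7 15 14 30]
t=17: x=[0.1455 2.7142 1.0514 0.4067 7.2261 14.9058 15.3173 29.2578] k=[0 1 2 0 9 14 13 30]
t=18: x=[0.0485 0.9862 1.8524 0.5592 9.0026 14.0539 14.3658 29.2113] k=[0 0 5 4 11 15 16 29]

0.3333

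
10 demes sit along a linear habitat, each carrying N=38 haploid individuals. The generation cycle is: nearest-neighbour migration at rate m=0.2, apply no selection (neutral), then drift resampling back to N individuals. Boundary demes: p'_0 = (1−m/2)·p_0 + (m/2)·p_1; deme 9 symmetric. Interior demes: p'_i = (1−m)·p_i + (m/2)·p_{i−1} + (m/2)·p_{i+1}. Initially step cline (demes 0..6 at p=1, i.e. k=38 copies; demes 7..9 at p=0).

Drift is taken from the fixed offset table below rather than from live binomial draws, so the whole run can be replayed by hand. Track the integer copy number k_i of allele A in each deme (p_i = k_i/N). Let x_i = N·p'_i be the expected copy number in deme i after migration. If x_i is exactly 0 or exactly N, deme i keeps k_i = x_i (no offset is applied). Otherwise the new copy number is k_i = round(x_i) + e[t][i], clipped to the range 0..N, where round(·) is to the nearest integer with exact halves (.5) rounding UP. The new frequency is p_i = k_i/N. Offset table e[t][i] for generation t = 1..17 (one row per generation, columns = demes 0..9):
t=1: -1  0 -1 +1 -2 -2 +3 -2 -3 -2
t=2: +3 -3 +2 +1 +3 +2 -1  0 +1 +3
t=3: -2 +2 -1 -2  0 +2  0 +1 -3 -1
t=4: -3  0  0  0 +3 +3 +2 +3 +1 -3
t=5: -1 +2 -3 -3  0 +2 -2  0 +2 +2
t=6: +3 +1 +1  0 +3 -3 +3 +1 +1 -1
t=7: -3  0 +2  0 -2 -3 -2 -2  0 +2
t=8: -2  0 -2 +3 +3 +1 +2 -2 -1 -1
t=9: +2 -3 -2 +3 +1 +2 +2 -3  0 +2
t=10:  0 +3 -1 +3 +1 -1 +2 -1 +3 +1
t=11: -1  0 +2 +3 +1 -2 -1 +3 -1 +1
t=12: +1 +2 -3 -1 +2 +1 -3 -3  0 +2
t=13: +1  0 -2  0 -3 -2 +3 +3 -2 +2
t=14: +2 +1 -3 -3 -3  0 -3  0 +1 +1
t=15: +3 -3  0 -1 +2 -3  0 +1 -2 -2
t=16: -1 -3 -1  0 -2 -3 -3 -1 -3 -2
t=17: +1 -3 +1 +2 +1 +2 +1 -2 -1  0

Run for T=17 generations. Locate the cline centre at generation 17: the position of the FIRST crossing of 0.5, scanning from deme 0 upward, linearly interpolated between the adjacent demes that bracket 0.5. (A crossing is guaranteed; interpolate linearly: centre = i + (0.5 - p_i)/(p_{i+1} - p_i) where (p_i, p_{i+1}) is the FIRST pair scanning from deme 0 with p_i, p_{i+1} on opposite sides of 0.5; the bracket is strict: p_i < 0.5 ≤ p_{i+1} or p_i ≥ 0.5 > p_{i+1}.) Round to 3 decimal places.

t=0: k=[38 38 38 38 38 38 38 0 0 0]
t=1: x=[38.0000 38.0000 38.0000 38.0000 38.0000 38.0000 34.2000 3.8000 0.0000 0.0000] k=[38 38 38 38 38 38 37 2 0 0]
t=2: x=[38.0000 38.0000 38.0000 38.0000 38.0000 37.9000 33.6000 5.3000 0.2000 0.0000] k=[38 38 38 38 38 38 33 5 1 0]
t=3: x=[38.0000 38.0000 38.0000 38.0000 38.0000 37.5000 30.7000 7.4000 1.3000 0.1000] k=[38 38 38 38 38 38 31 8 0 0]
t=4: x=[38.0000 38.0000 38.0000 38.0000 38.0000 37.3000 29.4000 9.5000 0.8000 0.0000] k=[38 38 38 38 38 38 31 13 2 0]
t=5: x=[38.0000 38.0000 38.0000 38.0000 38.0000 37.3000 29.9000 13.7000 2.9000 0.2000] k=[38 38 38 38 38 38 28 14 5 2]
t=6: x=[38.0000 38.0000 38.0000 38.0000 38.0000 37.0000 27.6000 14.5000 5.6000 2.3000] k=[38 38 38 38 38 34 31 16 7 1]
t=7: x=[38.0000 38.0000 38.0000 38.0000 37.6000 34.1000 29.8000 16.6000 7.3000 1.6000] k=[38 38 38 38 36 31 28 15 7 4]
t=8: x=[38.0000 38.0000 38.0000 37.8000 35.7000 31.2000 27.0000 15.5000 7.5000 4.3000] k=[38 38 38 38 38 32 29 14 7 3]
t=9: x=[38.0000 38.0000 38.0000 38.0000 37.4000 32.3000 27.8000 14.8000 7.3000 3.4000] k=[38 38 38 38 38 34 30 12 7 5]
t=10: x=[38.0000 38.0000 38.0000 38.0000 37.6000 34.0000 28.6000 13.3000 7.3000 5.2000] k=[38 38 38 38 38 33 31 12 10 6]
t=11: x=[38.0000 38.0000 38.0000 38.0000 37.5000 33.3000 29.3000 13.7000 9.8000 6.4000] k=[38 38 38 38 38 31 28 17 9 7]
t=12: x=[38.0000 38.0000 38.0000 38.0000 37.3000 31.4000 27.2000 17.3000 9.6000 7.2000] k=[38 38 38 38 38 32 24 14 10 9]
t=13: x=[38.0000 38.0000 38.0000 38.0000 37.4000 31.8000 23.8000 14.6000 10.3000 9.1000] k=[38 38 38 38 34 30 27 18 8 11]
t=14: x=[38.0000 38.0000 38.0000 37.6000 34.0000 30.1000 26.4000 17.9000 9.3000 10.7000] k=[38 38 38 35 31 30 23 18 10 12]
t=15: x=[38.0000 38.0000 37.7000 34.9000 31.3000 29.4000 23.2000 17.7000 11.0000 11.8000] k=[38 38 38 34 33 26 23 19 9 10]
t=16: x=[38.0000 38.0000 37.6000 34.3000 32.4000 26.4000 22.9000 18.4000 10.1000 9.9000] k=[38 38 37 34 30 23 20 17 7 8]
t=17: x=[38.0000 37.9000 36.8000 33.9000 29.7000 23.4000 20.0000 16.3000 8.1000 7.9000] k=[38 35 38 36 31 25 21 14 7 8]

6.286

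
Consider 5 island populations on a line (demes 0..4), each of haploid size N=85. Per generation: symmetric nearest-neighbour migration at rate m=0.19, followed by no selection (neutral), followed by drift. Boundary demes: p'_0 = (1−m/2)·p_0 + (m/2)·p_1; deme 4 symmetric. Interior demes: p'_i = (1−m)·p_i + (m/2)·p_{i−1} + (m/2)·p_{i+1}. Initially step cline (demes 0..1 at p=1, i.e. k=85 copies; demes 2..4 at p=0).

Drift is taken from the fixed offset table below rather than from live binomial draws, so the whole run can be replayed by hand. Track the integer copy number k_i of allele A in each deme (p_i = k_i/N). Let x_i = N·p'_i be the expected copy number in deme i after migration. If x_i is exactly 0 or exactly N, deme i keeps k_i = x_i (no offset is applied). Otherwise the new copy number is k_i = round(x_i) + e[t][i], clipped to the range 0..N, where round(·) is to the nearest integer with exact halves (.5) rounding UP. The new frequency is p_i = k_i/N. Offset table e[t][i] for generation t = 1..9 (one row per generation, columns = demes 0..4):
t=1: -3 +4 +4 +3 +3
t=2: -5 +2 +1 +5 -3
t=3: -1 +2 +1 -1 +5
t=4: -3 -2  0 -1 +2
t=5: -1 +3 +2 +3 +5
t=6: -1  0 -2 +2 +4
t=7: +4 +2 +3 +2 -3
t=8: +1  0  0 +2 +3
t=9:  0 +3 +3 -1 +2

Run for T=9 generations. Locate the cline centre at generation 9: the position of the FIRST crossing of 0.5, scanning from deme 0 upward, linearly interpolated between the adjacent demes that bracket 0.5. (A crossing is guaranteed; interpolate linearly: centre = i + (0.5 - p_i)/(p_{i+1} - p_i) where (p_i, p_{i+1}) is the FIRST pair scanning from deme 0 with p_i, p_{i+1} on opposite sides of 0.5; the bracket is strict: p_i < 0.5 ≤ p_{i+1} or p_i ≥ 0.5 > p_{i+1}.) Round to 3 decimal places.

1.896

t=0: k=[85 85 0 0 0]
t=1: x=[85.0000 76.9250 8.0750 0.0000 0.0000] k=[85 81 12 0 0]
t=2: x=[84.6200 74.8250 17.4150 1.1400 0.0000] k=[80 77 18 6 0]
t=3: x=[79.7150 71.6800 22.4650 6.5700 0.5700] k=[79 74 23 6 6]
t=4: x=[78.5250 69.6300 26.2300 7.6150 6.0000] k=[76 68 26 7 8]
t=5: x=[75.2400 64.7700 28.1850 8.9000 7.9050] k=[74 68 30 12 13]
t=6: x=[73.4300 64.9600 31.9000 13.8050 12.9050] k=[72 65 30 16 17]
t=7: x=[71.3350 62.3400 31.9950 17.4250 16.9050] k=[75 64 35 19 14]
t=8: x=[73.9550 62.2900 36.2350 20.0450 14.4750] k=[75 62 36 22 17]
t=9: x=[73.7650 60.7650 37.1400 22.8550 17.4750] k=[74 64 40 22 19]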